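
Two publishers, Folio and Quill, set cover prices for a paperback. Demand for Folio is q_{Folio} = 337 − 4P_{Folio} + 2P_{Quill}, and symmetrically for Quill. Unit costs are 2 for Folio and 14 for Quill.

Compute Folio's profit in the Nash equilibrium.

13041.64

Folio's profit: π = (P_{Folio} − 2)(337 − 4P_{Folio} + 2P_{Quill}).
∂π/∂P_{Folio} = 345 − 8P_{Folio} + 2P_{Quill} = 0 ⇒ P_{Folio} = 43.125 + 0.25P_{Quill}.
Similarly P_{Quill} = 49.125 + 0.25P_{Folio}.
Solving the two reaction functions simultaneously: (1 − (0.25)(0.25))P_{Folio} = 43.125 + 0.25·49.125, so 0.9375P_{Folio} = 1773/32 and P_{Folio} = 59.1.
Then P_{Quill} = 49.125 + 0.25·59.1 = 63.9.
q_{Folio} = 337 − 4·59.1 + 2·63.9 = 228.4.
Profit = (59.1 − 2)·228.4 = 13041.64.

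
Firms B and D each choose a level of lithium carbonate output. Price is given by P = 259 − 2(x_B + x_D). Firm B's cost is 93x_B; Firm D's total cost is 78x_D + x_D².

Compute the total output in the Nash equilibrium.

51.3

Firm B's profit: π = x_B(259 − 2(x_B + x_D)) − 93x_B.
∂π/∂x_B = 166 − 4x_B − 2x_D = 0, so x_B = 41.5 − 0.5x_D.
For D: ∂π/∂x_D = 181 − 6x_D − 2x_B = 0 ⇒ x_D = 181/6 − (1/3)x_B.
Plugging x_D into B's best response: x_B = 41.5 − 0.5(181/6 − (1/3)x_B) ⇒ (5/6)x_B = 317/12, so x_B = 31.7.
Then x_D = 181/6 − (1/3)·31.7 = 19.6.
Total output: 31.7 + 19.6 = 51.3.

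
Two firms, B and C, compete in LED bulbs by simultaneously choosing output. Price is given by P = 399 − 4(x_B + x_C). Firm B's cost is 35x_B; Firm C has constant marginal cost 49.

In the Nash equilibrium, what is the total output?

59.5

Firm B's profit: π = x_B(399 − 4(x_B + x_C)) − 35x_B.
∂π/∂x_B = 364 − 8x_B − 4x_C = 0, so x_B = 45.5 − 0.5x_C.
By the same steps for C: x_C = 43.75 − 0.5x_B.
Solving the two reaction functions simultaneously: (1 − (−0.5)(−0.5))x_B = 45.5 − 0.5·43.75, so 0.75x_B = 23.625 and x_B = 31.5.
Then x_C = 43.75 − 0.5·31.5 = 28.
Total output: 31.5 + 28 = 59.5.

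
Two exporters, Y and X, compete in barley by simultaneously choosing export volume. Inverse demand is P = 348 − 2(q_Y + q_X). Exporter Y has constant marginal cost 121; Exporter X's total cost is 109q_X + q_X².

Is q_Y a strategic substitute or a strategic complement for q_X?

strategic substitutes

Exporter Y's profit: π = q_Y(348 − 2(q_Y + q_X)) − 121q_Y.
∂π/∂q_Y = 227 − 4q_Y − 2q_X = 0, so q_Y = 56.75 − 0.5q_X.
The best-response slope dq_Y/dq_X = −0.5 < 0: the reaction function is downward-sloping, so the choices are strategic substitutes.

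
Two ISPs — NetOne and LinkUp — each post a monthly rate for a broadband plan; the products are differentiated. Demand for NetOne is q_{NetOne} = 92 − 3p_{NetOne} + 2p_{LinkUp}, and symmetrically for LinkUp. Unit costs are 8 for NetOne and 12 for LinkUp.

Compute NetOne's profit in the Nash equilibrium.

1419.1875

NetOne's profit: π = (p_{NetOne} − 8)(92 − 3p_{NetOne} + 2p_{LinkUp}).
∂π/∂p_{NetOne} = 116 − 6p_{NetOne} + 2p_{LinkUp} = 0 ⇒ p_{NetOne} = 58/3 + (1/3)p_{LinkUp}.
Similarly p_{LinkUp} = 64/3 + (1/3)p_{NetOne}.
Plugging p_{LinkUp} into NetOne's best response: p_{NetOne} = 58/3 + (1/3)(64/3 + (1/3)p_{NetOne}) ⇒ (8/9)p_{NetOne} = 238/9, so p_{NetOne} = 29.75.
Then p_{LinkUp} = 64/3 + (1/3)·29.75 = 31.25.
q_{NetOne} = 92 − 3·29.75 + 2·31.25 = 65.25.
Profit = (29.75 − 8)·65.25 = 1419.1875.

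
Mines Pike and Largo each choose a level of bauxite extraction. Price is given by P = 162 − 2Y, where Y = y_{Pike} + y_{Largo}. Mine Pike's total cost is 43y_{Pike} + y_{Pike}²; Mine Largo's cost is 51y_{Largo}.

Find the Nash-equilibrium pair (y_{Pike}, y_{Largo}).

Mine Pike's profit: π = y_{Pike}(162 − 2(y_{Pike} + y_{Largo})) − 43y_{Pike} − y_{Pike}².
∂π/∂y_{Pike} = 119 − 6y_{Pike} − 2y_{Largo} = 0, so y_{Pike} = 119/6 − (1/3)y_{Largo}.
For Largo: ∂π/∂y_{Largo} = 111 − 4y_{Largo} − 2y_{Pike} = 0 ⇒ y_{Largo} = 27.75 − 0.5y_{Pike}.
Plugging y_{Largo} into Pike's best response: y_{Pike} = 119/6 − (1/3)(27.75 − 0.5y_{Pike}) ⇒ (5/6)y_{Pike} = 127/12, so y_{Pike} = 12.7.
Then y_{Largo} = 27.75 − 0.5·12.7 = 21.4.

12.7, 21.4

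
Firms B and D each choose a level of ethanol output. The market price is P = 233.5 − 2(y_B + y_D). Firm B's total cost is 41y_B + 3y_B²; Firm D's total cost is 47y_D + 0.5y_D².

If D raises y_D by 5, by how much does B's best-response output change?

-1

Firm B's profit: π = y_B(233.5 − 2(y_B + y_D)) − 41y_B − 3y_B².
∂π/∂y_B = 192.5 − 10y_B − 2y_D = 0, so y_B = 19.25 − 0.2y_D.
The reaction-function slope is −0.2, so a 5-unit rise in y_D moves y_B by −0.2 × 5 = −1. B's best response falls — the actions are strategic substitutes.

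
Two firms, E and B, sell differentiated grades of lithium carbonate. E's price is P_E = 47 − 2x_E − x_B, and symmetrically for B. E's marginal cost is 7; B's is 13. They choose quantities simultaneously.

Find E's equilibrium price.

23.8

Firm E's profit: π = x_E(47 − 2x_E − x_B) − 7x_E.
∂π/∂x_E = 40 − 4x_E − x_B = 0 ⇒ x_E = 10 − 0.25x_B.
Similarly x_B = 8.5 − 0.25x_E.
Substituting the second reaction function into the first: x_E = 10 − 0.25(8.5 − 0.25x_E), which gives 0.9375x_E = 7.875 ⇒ x_E = 8.4.
Then x_B = 8.5 − 0.25·8.4 = 6.4.
P_E = 47 − 2·8.4 − 6.4 = 23.8.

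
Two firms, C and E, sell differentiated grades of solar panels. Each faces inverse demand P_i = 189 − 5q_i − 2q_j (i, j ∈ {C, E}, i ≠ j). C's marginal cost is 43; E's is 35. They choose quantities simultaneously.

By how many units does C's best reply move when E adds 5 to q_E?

Firm C's profit: π = q_C(189 − 5q_C − 2q_E) − 43q_C.
∂π/∂q_C = 146 − 10q_C − 2q_E = 0 ⇒ q_C = 14.6 − 0.2q_E.
The reaction-function slope is −0.2, so a 5-unit rise in q_E moves q_C by −0.2 × 5 = −1. C's best response falls — the actions are strategic substitutes.

-1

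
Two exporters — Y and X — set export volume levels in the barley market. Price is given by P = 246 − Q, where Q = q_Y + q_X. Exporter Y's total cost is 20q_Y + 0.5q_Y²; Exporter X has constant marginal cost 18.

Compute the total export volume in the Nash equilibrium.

Exporter Y's profit: π = q_Y(246 − (q_Y + q_X)) − 20q_Y − 0.5q_Y².
∂π/∂q_Y = 226 − 3q_Y − q_X = 0, so q_Y = 226/3 − (1/3)q_X.
For X: ∂π/∂q_X = 228 − 2q_X − q_Y = 0 ⇒ q_X = 114 − 0.5q_Y.
Substituting the second reaction function into the first: q_Y = 226/3 − (1/3)(114 − 0.5q_Y), which gives (5/6)q_Y = 112/3 ⇒ q_Y = 44.8.
Then q_X = 114 − 0.5·44.8 = 91.6.
Total export volume: 44.8 + 91.6 = 136.4.

136.4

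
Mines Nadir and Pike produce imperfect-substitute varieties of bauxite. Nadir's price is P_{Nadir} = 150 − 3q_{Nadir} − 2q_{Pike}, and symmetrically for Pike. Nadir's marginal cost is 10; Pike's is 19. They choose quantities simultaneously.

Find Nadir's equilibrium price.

64.1875

Mine Nadir's profit: π = q_{Nadir}(150 − 3q_{Nadir} − 2q_{Pike}) − 10q_{Nadir}.
∂π/∂q_{Nadir} = 140 − 6q_{Nadir} − 2q_{Pike} = 0 ⇒ q_{Nadir} = 70/3 − (1/3)q_{Pike}.
Similarly q_{Pike} = 131/6 − (1/3)q_{Nadir}.
Solving the two reaction functions simultaneously: (1 − (−1/3)(−1/3))q_{Nadir} = 70/3 − (1/3)·(131/6), so (8/9)q_{Nadir} = 289/18 and q_{Nadir} = 18.0625.
Then q_{Pike} = 131/6 − (1/3)·18.0625 = 15.8125.
P_{Nadir} = 150 − 3·18.0625 − 2·15.8125 = 64.1875.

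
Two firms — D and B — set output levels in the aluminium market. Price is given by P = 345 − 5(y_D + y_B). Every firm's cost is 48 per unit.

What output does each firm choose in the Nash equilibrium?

Firm D's profit: π = y_D(345 − 5(y_D + y_B)) − 48y_D.
∂π/∂y_D = 297 − 10y_D − 5y_B = 0, so y_D = 29.7 − 0.5y_B.
Setting y_D = y_B in the reaction function: y_D = 29.7 − 0.5y_D, so y_D = 29.7 / 1.5 = 19.8.

19.8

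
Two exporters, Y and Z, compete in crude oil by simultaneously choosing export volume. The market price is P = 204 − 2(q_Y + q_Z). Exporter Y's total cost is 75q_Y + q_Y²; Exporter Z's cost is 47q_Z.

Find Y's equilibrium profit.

Exporter Y's profit: π = q_Y(204 − 2(q_Y + q_Z)) − 75q_Y − q_Y².
∂π/∂q_Y = 129 − 6q_Y − 2q_Z = 0, so q_Y = 21.5 − (1/3)q_Z.
For Z: ∂π/∂q_Z = 157 − 4q_Z − 2q_Y = 0 ⇒ q_Z = 39.25 − 0.5q_Y.
Plugging q_Z into Y's best response: q_Y = 21.5 − (1/3)(39.25 − 0.5q_Y) ⇒ (5/6)q_Y = 101/12, so q_Y = 10.1.
Then q_Z = 39.25 − 0.5·10.1 = 34.2.
Price P = 204 − 2·44.3 = 115.4.
Y's profit: (115.4 − 75)·10.1 − (10.1)² = 306.03.

306.03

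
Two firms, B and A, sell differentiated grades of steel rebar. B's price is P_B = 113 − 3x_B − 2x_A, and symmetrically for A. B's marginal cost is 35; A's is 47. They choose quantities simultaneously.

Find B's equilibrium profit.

Firm B's profit: π = x_B(113 − 3x_B − 2x_A) − 35x_B.
∂π/∂x_B = 78 − 6x_B − 2x_A = 0 ⇒ x_B = 13 − (1/3)x_A.
Similarly x_A = 11 − (1/3)x_B.
Solving the two reaction functions simultaneously: (1 − (−1/3)(−1/3))x_B = 13 − (1/3)·11, so (8/9)x_B = 28/3 and x_B = 10.5.
Then x_A = 11 − (1/3)·10.5 = 7.5.
P_B = 113 − 3·10.5 − 2·7.5 = 66.5.
Profit = (66.5 − 35)·10.5 = 330.75.

330.75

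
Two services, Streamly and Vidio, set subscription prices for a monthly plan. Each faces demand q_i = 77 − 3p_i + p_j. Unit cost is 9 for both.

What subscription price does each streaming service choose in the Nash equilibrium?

Streamly's profit: π = (p_{Streamly} − 9)(77 − 3p_{Streamly} + p_{Vidio}).
∂π/∂p_{Streamly} = 104 − 6p_{Streamly} + p_{Vidio} = 0 ⇒ p_{Streamly} = 52/3 + (1/6)p_{Vidio}.
By symmetry p_{Vidio} = p_{Streamly}; substituting into the reaction function, (5/6)p_{Streamly} = 52/3 and p_{Streamly} = 20.8.

20.8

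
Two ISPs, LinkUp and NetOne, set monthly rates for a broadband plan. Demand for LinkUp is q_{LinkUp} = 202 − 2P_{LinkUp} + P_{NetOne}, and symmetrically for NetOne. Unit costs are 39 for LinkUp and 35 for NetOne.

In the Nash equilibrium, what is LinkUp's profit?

LinkUp's profit: π = (P_{LinkUp} − 39)(202 − 2P_{LinkUp} + P_{NetOne}).
∂π/∂P_{LinkUp} = 280 − 4P_{LinkUp} + P_{NetOne} = 0 ⇒ P_{LinkUp} = 70 + 0.25P_{NetOne}.
Similarly P_{NetOne} = 68 + 0.25P_{LinkUp}.
Substituting the second reaction function into the first: P_{LinkUp} = 70 + 0.25(68 + 0.25P_{LinkUp}), which gives 0.9375P_{LinkUp} = 87 ⇒ P_{LinkUp} = 92.8.
Then P_{NetOne} = 68 + 0.25·92.8 = 91.2.
q_{LinkUp} = 202 − 2·92.8 + 91.2 = 107.6.
Profit = (92.8 − 39)·107.6 = 5788.88.

5788.88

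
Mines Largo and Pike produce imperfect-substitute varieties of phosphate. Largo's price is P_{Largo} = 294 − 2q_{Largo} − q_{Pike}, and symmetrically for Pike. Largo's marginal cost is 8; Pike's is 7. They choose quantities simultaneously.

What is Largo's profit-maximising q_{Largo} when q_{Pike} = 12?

Mine Largo's profit: π = q_{Largo}(294 − 2q_{Largo} − q_{Pike}) − 8q_{Largo}.
∂π/∂q_{Largo} = 286 − 4q_{Largo} − q_{Pike} = 0 ⇒ q_{Largo} = 71.5 − 0.25q_{Pike}.
At q_{Pike} = 12: q_{Largo} = 71.5 − 0.25·12 = 68.5.

68.5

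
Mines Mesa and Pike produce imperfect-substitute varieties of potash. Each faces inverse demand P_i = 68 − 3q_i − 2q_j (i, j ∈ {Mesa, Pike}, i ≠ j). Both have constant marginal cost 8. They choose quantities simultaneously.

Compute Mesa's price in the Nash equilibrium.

Mine Mesa's profit: π = q_{Mesa}(68 − 3q_{Mesa} − 2q_{Pike}) − 8q_{Mesa}.
∂π/∂q_{Mesa} = 60 − 6q_{Mesa} − 2q_{Pike} = 0 ⇒ q_{Mesa} = 10 − (1/3)q_{Pike}.
By symmetry q_{Pike} = q_{Mesa}; substituting into the reaction function, (4/3)q_{Mesa} = 10 and q_{Mesa} = 7.5.
P_{Mesa} = 68 − 3·7.5 − 2·7.5 = 30.5.

30.5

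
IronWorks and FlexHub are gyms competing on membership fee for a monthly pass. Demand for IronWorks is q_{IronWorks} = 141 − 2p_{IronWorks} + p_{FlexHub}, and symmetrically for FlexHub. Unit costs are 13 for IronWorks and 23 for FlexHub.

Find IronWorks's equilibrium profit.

3872

IronWorks's profit: π = (p_{IronWorks} − 13)(141 − 2p_{IronWorks} + p_{FlexHub}).
∂π/∂p_{IronWorks} = 167 − 4p_{IronWorks} + p_{FlexHub} = 0 ⇒ p_{IronWorks} = 41.75 + 0.25p_{FlexHub}.
Similarly p_{FlexHub} = 46.75 + 0.25p_{IronWorks}.
Plugging p_{FlexHub} into IronWorks's best response: p_{IronWorks} = 41.75 + 0.25(46.75 + 0.25p_{IronWorks}) ⇒ 0.9375p_{IronWorks} = 53.4375, so p_{IronWorks} = 57.
Then p_{FlexHub} = 46.75 + 0.25·57 = 61.
q_{IronWorks} = 141 − 2·57 + 61 = 88.
Profit = (57 − 13)·88 = 3872.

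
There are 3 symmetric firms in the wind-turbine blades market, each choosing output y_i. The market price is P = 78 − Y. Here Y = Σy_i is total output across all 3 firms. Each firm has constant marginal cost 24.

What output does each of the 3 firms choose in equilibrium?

13.5

A representative firm's profit is π_i = y_i(78 − Y) − 24y_i, with Y = y_i + Σ_{j≠i} y_j.
First-order condition: 54 − 2y_i − Σ_{j≠i} y_j = 0.
With identical firms, set every y_j = y: then 54 − 2y − 2y = 0, i.e. y = 54/4 = 13.5.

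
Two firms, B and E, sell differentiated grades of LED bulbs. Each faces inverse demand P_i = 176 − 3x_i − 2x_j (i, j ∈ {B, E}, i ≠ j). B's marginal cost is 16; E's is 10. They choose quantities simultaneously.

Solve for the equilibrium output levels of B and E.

19.625, 21.125

Firm B's profit: π = x_B(176 − 3x_B − 2x_E) − 16x_B.
∂π/∂x_B = 160 − 6x_B − 2x_E = 0 ⇒ x_B = 80/3 − (1/3)x_E.
Similarly x_E = 83/3 − (1/3)x_B.
Substituting the second reaction function into the first: x_B = 80/3 − (1/3)(83/3 − (1/3)x_B), which gives (8/9)x_B = 157/9 ⇒ x_B = 19.625.
Then x_E = 83/3 − (1/3)·19.625 = 21.125.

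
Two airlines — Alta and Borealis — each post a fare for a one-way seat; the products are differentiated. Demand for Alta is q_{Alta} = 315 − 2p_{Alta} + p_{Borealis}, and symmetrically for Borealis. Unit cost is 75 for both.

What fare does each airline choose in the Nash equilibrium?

155

Alta's profit: π = (p_{Alta} − 75)(315 − 2p_{Alta} + p_{Borealis}).
∂π/∂p_{Alta} = 465 − 4p_{Alta} + p_{Borealis} = 0 ⇒ p_{Alta} = 116.25 + 0.25p_{Borealis}.
Setting p_{Alta} = p_{Borealis} in the reaction function: p_{Alta} = 116.25 + 0.25p_{Alta}, so p_{Alta} = 116.25 / 0.75 = 155.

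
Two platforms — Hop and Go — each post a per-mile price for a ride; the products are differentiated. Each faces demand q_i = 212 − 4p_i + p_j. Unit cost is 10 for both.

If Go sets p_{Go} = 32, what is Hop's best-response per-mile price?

Hop's profit: π = (p_{Hop} − 10)(212 − 4p_{Hop} + p_{Go}).
∂π/∂p_{Hop} = 252 − 8p_{Hop} + p_{Go} = 0 ⇒ p_{Hop} = 31.5 + 0.125p_{Go}.
At p_{Go} = 32: p_{Hop} = 31.5 + 0.125·32 = 35.5.

35.5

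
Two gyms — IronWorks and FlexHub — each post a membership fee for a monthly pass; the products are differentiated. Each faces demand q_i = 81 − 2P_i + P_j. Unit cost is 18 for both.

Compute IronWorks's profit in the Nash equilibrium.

IronWorks's profit: π = (P_{IronWorks} − 18)(81 − 2P_{IronWorks} + P_{FlexHub}).
∂π/∂P_{IronWorks} = 117 − 4P_{IronWorks} + P_{FlexHub} = 0 ⇒ P_{IronWorks} = 29.25 + 0.25P_{FlexHub}.
By symmetry P_{FlexHub} = P_{IronWorks}; substituting into the reaction function, 0.75P_{IronWorks} = 29.25 and P_{IronWorks} = 39.
q_{IronWorks} = 81 − 2·39 + 39 = 42.
Profit = (39 − 18)·42 = 882.

882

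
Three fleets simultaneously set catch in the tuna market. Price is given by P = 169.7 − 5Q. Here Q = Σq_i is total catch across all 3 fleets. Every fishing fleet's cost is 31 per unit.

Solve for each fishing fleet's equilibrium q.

6.935

A representative fishing fleet's profit is π_i = q_i(169.7 − 5Q) − 31q_i, with Q = q_i + Σ_{j≠i} q_j.
First-order condition: 138.7 − 10q_i − 5Σ_{j≠i} q_j = 0.
With identical fishing fleets, set every q_j = q: then 138.7 − 10q − 10q = 0, i.e. q = 138.7/20 = 6.935.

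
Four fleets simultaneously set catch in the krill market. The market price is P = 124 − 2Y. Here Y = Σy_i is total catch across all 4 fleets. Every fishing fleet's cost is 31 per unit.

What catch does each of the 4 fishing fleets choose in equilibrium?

A representative fishing fleet's profit is π_i = y_i(124 − 2Y) − 31y_i, with Y = y_i + Σ_{j≠i} y_j.
First-order condition: 93 − 4y_i − 2Σ_{j≠i} y_j = 0.
Imposing symmetry (y_j = y for all j) turns Σ_{j≠i} y_j into 3y, so 93 = 10y and y = 9.3.

9.3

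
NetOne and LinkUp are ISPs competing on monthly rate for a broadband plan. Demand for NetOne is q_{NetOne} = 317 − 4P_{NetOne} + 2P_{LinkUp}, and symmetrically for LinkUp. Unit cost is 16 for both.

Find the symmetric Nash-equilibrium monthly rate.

NetOne's profit: π = (P_{NetOne} − 16)(317 − 4P_{NetOne} + 2P_{LinkUp}).
∂π/∂P_{NetOne} = 381 − 8P_{NetOne} + 2P_{LinkUp} = 0 ⇒ P_{NetOne} = 47.625 + 0.25P_{LinkUp}.
Setting P_{NetOne} = P_{LinkUp} in the reaction function: P_{NetOne} = 47.625 + 0.25P_{NetOne}, so P_{NetOne} = 47.625 / 0.75 = 63.5.

63.5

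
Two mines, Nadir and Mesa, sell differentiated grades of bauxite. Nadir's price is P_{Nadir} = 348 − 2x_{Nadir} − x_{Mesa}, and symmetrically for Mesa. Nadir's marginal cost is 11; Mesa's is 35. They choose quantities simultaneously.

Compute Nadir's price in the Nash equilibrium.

149

Mine Nadir's profit: π = x_{Nadir}(348 − 2x_{Nadir} − x_{Mesa}) − 11x_{Nadir}.
∂π/∂x_{Nadir} = 337 − 4x_{Nadir} − x_{Mesa} = 0 ⇒ x_{Nadir} = 84.25 − 0.25x_{Mesa}.
Similarly x_{Mesa} = 78.25 − 0.25x_{Nadir}.
Substituting the second reaction function into the first: x_{Nadir} = 84.25 − 0.25(78.25 − 0.25x_{Nadir}), which gives 0.9375x_{Nadir} = 64.6875 ⇒ x_{Nadir} = 69.
Then x_{Mesa} = 78.25 − 0.25·69 = 61.
P_{Nadir} = 348 − 2·69 − 61 = 149.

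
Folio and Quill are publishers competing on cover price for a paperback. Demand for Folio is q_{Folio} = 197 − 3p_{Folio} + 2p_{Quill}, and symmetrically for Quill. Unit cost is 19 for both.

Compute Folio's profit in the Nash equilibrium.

5940.75

Folio's profit: π = (p_{Folio} − 19)(197 − 3p_{Folio} + 2p_{Quill}).
∂π/∂p_{Folio} = 254 − 6p_{Folio} + 2p_{Quill} = 0 ⇒ p_{Folio} = 127/3 + (1/3)p_{Quill}.
The game is symmetric, so in equilibrium p_{Quill} = p_{Folio}: the reaction function gives (2/3)p_{Folio} = 127/3, hence p_{Folio} = 63.5.
q_{Folio} = 197 − 3·63.5 + 2·63.5 = 133.5.
Profit = (63.5 − 19)·133.5 = 5940.75.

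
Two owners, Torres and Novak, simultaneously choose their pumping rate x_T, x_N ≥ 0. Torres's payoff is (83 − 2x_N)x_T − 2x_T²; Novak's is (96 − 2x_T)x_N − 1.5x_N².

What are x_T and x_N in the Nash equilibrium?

Expanding Torres's payoff: 83x_T − 2x_Nx_T − 2x_T².
∂π/∂x_T = 83 − 2x_N − 4x_T = 0, so x_T = 20.75 − 0.5x_N.
Likewise for Novak: x_N = 32 − (2/3)x_T.
Substituting the second reaction function into the first: x_T = 20.75 − 0.5(32 − (2/3)x_T), which gives (2/3)x_T = 4.75 ⇒ x_T = 7.125.
Then x_N = 32 − (2/3)·7.125 = 27.25.

7.125, 27.25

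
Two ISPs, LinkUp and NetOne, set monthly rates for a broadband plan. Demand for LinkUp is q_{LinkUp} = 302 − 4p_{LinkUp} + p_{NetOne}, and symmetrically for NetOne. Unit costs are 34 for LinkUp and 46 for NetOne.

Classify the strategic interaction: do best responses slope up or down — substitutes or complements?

LinkUp's profit: π = (p_{LinkUp} − 34)(302 − 4p_{LinkUp} + p_{NetOne}).
∂π/∂p_{LinkUp} = 438 − 8p_{LinkUp} + p_{NetOne} = 0 ⇒ p_{LinkUp} = 54.75 + 0.125p_{NetOne}.
The best-response slope dp_{LinkUp}/dp_{NetOne} = 0.125 > 0: the reaction function is upward-sloping, so the choices are strategic complements.

strategic complements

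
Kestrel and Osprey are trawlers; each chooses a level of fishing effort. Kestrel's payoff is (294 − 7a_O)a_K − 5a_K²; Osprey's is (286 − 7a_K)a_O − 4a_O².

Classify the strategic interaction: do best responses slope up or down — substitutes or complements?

strategic substitutes

Expanding Kestrel's payoff: 294a_K − 7a_Oa_K − 5a_K².
∂π/∂a_K = 294 − 7a_O − 10a_K = 0, so a_K = 29.4 − 0.7a_O.
The best-response slope da_K/da_O = −0.7 < 0: the reaction function is downward-sloping, so the choices are strategic substitutes.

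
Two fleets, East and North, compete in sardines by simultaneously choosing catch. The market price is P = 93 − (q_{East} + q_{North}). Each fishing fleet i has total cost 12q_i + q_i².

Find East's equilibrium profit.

524.88

Fishing fleet East's profit: π = q_{East}(93 − (q_{East} + q_{North})) − 12q_{East} − q_{East}².
∂π/∂q_{East} = 81 − 4q_{East} − q_{North} = 0, so q_{East} = 20.25 − 0.25q_{North}.
The game is symmetric, so in equilibrium q_{North} = q_{East}: the reaction function gives 1.25q_{East} = 20.25, hence q_{East} = 16.2.
Price P = 93 − 32.4 = 60.6.
East's profit: (60.6 − 12)·16.2 − (16.2)² = 524.88.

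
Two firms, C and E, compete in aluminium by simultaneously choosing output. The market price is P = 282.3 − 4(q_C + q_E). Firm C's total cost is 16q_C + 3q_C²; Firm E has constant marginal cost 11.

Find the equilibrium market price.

Firm C's profit: π = q_C(282.3 − 4(q_C + q_E)) − 16q_C − 3q_C².
∂π/∂q_C = 266.3 − 14q_C − 4q_E = 0, so q_C = 2663/140 − (2/7)q_E.
For E: ∂π/∂q_E = 271.3 − 8q_E − 4q_C = 0 ⇒ q_E = 33.9125 − 0.5q_C.
Plugging q_E into C's best response: q_C = 2663/140 − (2/7)(33.9125 − 0.5q_C) ⇒ (6/7)q_C = 2613/280, so q_C = 10.8875.
Then q_E = 33.9125 − 0.5·10.8875 = 911/32.
Equilibrium price: P = 282.3 − 4·(6297/160) = 124.875.

124.875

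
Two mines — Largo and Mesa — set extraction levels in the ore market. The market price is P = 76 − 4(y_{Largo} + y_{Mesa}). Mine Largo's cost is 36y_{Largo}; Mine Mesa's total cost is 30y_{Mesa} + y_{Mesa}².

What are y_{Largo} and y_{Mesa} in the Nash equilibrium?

3.375, 3.25

Mine Largo's profit: π = y_{Largo}(76 − 4(y_{Largo} + y_{Mesa})) − 36y_{Largo}.
∂π/∂y_{Largo} = 40 − 8y_{Largo} − 4y_{Mesa} = 0, so y_{Largo} = 5 − 0.5y_{Mesa}.
For Mesa: ∂π/∂y_{Mesa} = 46 − 10y_{Mesa} − 4y_{Largo} = 0 ⇒ y_{Mesa} = 4.6 − 0.4y_{Largo}.
Substituting the second reaction function into the first: y_{Largo} = 5 − 0.5(4.6 − 0.4y_{Largo}), which gives 0.8y_{Largo} = 2.7 ⇒ y_{Largo} = 3.375.
Then y_{Mesa} = 4.6 − 0.4·3.375 = 3.25.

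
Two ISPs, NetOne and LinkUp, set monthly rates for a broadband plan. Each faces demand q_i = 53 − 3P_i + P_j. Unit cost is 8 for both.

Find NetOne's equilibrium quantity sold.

NetOne's profit: π = (P_{NetOne} − 8)(53 − 3P_{NetOne} + P_{LinkUp}).
∂π/∂P_{NetOne} = 77 − 6P_{NetOne} + P_{LinkUp} = 0 ⇒ P_{NetOne} = 77/6 + (1/6)P_{LinkUp}.
By symmetry P_{LinkUp} = P_{NetOne}; substituting into the reaction function, (5/6)P_{NetOne} = 77/6 and P_{NetOne} = 15.4.
q_{NetOne} = 53 − 3·15.4 + 15.4 = 22.2.

22.2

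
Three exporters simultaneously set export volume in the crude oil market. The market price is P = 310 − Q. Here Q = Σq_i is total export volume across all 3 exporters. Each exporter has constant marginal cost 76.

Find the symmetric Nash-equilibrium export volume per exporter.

A representative exporter's profit is π_i = q_i(310 − Q) − 76q_i, with Q = q_i + Σ_{j≠i} q_j.
First-order condition: 234 − 2q_i − Σ_{j≠i} q_j = 0.
Imposing symmetry (q_j = q for all j) turns Σ_{j≠i} q_j into 2q, so 234 = 4q and q = 58.5.

58.5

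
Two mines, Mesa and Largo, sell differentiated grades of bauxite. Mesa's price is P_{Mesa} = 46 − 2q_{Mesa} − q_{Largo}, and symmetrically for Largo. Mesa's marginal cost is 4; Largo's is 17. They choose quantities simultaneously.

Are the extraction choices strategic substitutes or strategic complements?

Mine Mesa's profit: π = q_{Mesa}(46 − 2q_{Mesa} − q_{Largo}) − 4q_{Mesa}.
∂π/∂q_{Mesa} = 42 − 4q_{Mesa} − q_{Largo} = 0 ⇒ q_{Mesa} = 10.5 − 0.25q_{Largo}.
The best-response slope dq_{Mesa}/dq_{Largo} = −0.25 < 0: the reaction function is downward-sloping, so the choices are strategic substitutes.

strategic substitutes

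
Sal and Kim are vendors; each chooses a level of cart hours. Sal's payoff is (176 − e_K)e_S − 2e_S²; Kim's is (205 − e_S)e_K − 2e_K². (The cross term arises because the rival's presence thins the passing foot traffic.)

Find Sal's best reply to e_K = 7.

42.25

Expanding Sal's payoff: 176e_S − e_Ke_S − 2e_S².
∂π/∂e_S = 176 − e_K − 4e_S = 0, so e_S = 44 − 0.25e_K.
At e_K = 7: e_S = 44 − 0.25·7 = 42.25.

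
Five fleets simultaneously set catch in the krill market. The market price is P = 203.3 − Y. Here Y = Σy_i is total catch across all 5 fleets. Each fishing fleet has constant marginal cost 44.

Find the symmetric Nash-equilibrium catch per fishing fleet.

A representative fishing fleet's profit is π_i = y_i(203.3 − Y) − 44y_i, with Y = y_i + Σ_{j≠i} y_j.
First-order condition: 159.3 − 2y_i − Σ_{j≠i} y_j = 0.
With identical fishing fleets, set every y_j = y: then 159.3 − 2y − 4y = 0, i.e. y = 159.3/6 = 26.55.

26.55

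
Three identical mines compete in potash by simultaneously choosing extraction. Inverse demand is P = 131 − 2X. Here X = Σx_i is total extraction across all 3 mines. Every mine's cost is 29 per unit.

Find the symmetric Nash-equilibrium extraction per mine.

A representative mine's profit is π_i = x_i(131 − 2X) − 29x_i, with X = x_i + Σ_{j≠i} x_j.
First-order condition: 102 − 4x_i − 2Σ_{j≠i} x_j = 0.
With identical mines, set every x_j = x: then 102 − 4x − 4x = 0, i.e. x = 102/8 = 12.75.

12.75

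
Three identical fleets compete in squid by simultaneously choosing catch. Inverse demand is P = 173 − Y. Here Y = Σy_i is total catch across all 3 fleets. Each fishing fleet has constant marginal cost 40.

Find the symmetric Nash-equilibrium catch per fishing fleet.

33.25

A representative fishing fleet's profit is π_i = y_i(173 − Y) − 40y_i, with Y = y_i + Σ_{j≠i} y_j.
First-order condition: 133 − 2y_i − Σ_{j≠i} y_j = 0.
In a symmetric equilibrium every fishing fleet chooses the same y, so Σ_{j≠i} y_j = 2y. The condition becomes 133 − 4y = 0, giving y = 133/4 = 33.25.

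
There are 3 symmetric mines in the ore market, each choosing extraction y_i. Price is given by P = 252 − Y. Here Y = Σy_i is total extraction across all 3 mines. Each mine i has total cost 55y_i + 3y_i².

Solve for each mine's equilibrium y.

19.7

A representative mine's profit is π_i = y_i(252 − Y) − 55y_i − 3y_i², with Y = y_i + Σ_{j≠i} y_j.
First-order condition: 197 − 8y_i − Σ_{j≠i} y_j = 0.
In a symmetric equilibrium every mine chooses the same y, so Σ_{j≠i} y_j = 2y. The condition becomes 197 − 10y = 0, giving y = 197/10 = 19.7.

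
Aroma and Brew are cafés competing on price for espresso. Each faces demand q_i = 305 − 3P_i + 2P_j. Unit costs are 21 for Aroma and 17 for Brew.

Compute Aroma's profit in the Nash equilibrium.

Aroma's profit: π = (P_{Aroma} − 21)(305 − 3P_{Aroma} + 2P_{Brew}).
∂π/∂P_{Aroma} = 368 − 6P_{Aroma} + 2P_{Brew} = 0 ⇒ P_{Aroma} = 184/3 + (1/3)P_{Brew}.
Similarly P_{Brew} = 178/3 + (1/3)P_{Aroma}.
Solving the two reaction functions simultaneously: (1 − (1/3)(1/3))P_{Aroma} = 184/3 + (1/3)·(178/3), so (8/9)P_{Aroma} = 730/9 and P_{Aroma} = 91.25.
Then P_{Brew} = 178/3 + (1/3)·91.25 = 89.75.
q_{Aroma} = 305 − 3·91.25 + 2·89.75 = 210.75.
Profit = (91.25 − 21)·210.75 = 14805.1875.

14805.1875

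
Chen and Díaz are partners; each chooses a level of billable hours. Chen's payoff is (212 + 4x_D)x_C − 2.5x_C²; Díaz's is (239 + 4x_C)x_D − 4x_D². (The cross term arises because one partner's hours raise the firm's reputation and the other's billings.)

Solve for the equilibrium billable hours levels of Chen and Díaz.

110.5, 85.125

Expanding Chen's payoff: 212x_C + 4x_Dx_C − 2.5x_C².
∂π/∂x_C = 212 + 4x_D − 5x_C = 0, so x_C = 42.4 + 0.8x_D.
Likewise for Díaz: x_D = 29.875 + 0.5x_C.
Solving the two reaction functions simultaneously: (1 − (0.8)(0.5))x_C = 42.4 + 0.8·29.875, so 0.6x_C = 66.3 and x_C = 110.5.
Then x_D = 29.875 + 0.5·110.5 = 85.125.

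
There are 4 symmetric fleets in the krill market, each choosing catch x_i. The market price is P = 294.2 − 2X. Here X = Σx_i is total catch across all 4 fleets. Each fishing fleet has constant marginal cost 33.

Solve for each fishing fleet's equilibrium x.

26.12

A representative fishing fleet's profit is π_i = x_i(294.2 − 2X) − 33x_i, with X = x_i + Σ_{j≠i} x_j.
First-order condition: 261.2 − 4x_i − 2Σ_{j≠i} x_j = 0.
In a symmetric equilibrium every fishing fleet chooses the same x, so Σ_{j≠i} x_j = 3x. The condition becomes 261.2 − 10x = 0, giving x = 261.2/10 = 26.12.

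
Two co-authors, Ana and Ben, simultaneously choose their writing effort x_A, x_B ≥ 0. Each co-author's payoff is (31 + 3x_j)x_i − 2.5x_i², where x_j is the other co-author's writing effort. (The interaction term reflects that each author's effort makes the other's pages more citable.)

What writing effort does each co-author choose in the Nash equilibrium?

Ana's payoff is (31 + 3x_B)x_A − 2.5x_A².
∂π/∂x_A = 31 + 3x_B − 5x_A = 0, so x_A = 6.2 + 0.6x_B.
Setting x_A = x_B in the reaction function: x_A = 6.2 + 0.6x_A, so x_A = 6.2 / 0.4 = 15.5.

15.5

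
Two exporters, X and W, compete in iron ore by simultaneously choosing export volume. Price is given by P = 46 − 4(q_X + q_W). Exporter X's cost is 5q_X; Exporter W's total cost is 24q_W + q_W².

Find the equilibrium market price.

25.125

Exporter X's profit: π = q_X(46 − 4(q_X + q_W)) − 5q_X.
∂π/∂q_X = 41 − 8q_X − 4q_W = 0, so q_X = 5.125 − 0.5q_W.
For W: ∂π/∂q_W = 22 − 10q_W − 4q_X = 0 ⇒ q_W = 2.2 − 0.4q_X.
Substituting the second reaction function into the first: q_X = 5.125 − 0.5(2.2 − 0.4q_X), which gives 0.8q_X = 4.025 ⇒ q_X = 161/32.
Then q_W = 2.2 − 0.4·(161/32) = 0.1875.
Equilibrium price: P = 46 − 4·(167/32) = 25.125.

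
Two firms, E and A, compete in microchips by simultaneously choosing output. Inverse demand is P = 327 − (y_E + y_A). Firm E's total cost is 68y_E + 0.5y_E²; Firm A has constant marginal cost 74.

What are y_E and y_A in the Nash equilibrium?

Firm E's profit: π = y_E(327 − (y_E + y_A)) − 68y_E − 0.5y_E².
∂π/∂y_E = 259 − 3y_E − y_A = 0, so y_E = 259/3 − (1/3)y_A.
For A: ∂π/∂y_A = 253 − 2y_A − y_E = 0 ⇒ y_A = 126.5 − 0.5y_E.
Substituting the second reaction function into the first: y_E = 259/3 − (1/3)(126.5 − 0.5y_E), which gives (5/6)y_E = 265/6 ⇒ y_E = 53.
Then y_A = 126.5 − 0.5·53 = 100.

53, 100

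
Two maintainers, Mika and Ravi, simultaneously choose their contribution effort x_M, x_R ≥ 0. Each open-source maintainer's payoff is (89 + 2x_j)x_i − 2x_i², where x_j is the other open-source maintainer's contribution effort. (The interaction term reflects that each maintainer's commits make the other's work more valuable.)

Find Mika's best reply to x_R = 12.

28.25

Mika's payoff is (89 + 2x_R)x_M − 2x_M².
∂π/∂x_M = 89 + 2x_R − 4x_M = 0, so x_M = 22.25 + 0.5x_R.
At x_R = 12: x_M = 22.25 + 0.5·12 = 28.25.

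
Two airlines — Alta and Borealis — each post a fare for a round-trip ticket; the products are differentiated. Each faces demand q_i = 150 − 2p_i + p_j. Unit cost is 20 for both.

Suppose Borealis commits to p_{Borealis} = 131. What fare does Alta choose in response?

80.25

Alta's profit: π = (p_{Alta} − 20)(150 − 2p_{Alta} + p_{Borealis}).
∂π/∂p_{Alta} = 190 − 4p_{Alta} + p_{Borealis} = 0 ⇒ p_{Alta} = 47.5 + 0.25p_{Borealis}.
At p_{Borealis} = 131: p_{Alta} = 47.5 + 0.25·131 = 80.25.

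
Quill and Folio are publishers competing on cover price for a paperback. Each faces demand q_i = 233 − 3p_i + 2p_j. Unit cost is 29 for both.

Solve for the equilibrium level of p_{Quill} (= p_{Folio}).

80

Quill's profit: π = (p_{Quill} − 29)(233 − 3p_{Quill} + 2p_{Folio}).
∂π/∂p_{Quill} = 320 − 6p_{Quill} + 2p_{Folio} = 0 ⇒ p_{Quill} = 160/3 + (1/3)p_{Folio}.
The game is symmetric, so in equilibrium p_{Folio} = p_{Quill}: the reaction function gives (2/3)p_{Quill} = 160/3, hence p_{Quill} = 80.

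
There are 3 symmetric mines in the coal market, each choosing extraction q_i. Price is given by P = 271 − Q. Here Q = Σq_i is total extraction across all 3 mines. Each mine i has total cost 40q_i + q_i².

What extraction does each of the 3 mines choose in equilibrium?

A representative mine's profit is π_i = q_i(271 − Q) − 40q_i − q_i², with Q = q_i + Σ_{j≠i} q_j.
First-order condition: 231 − 4q_i − Σ_{j≠i} q_j = 0.
With identical mines, set every q_j = q: then 231 − 4q − 2q = 0, i.e. q = 231/6 = 38.5.

38.5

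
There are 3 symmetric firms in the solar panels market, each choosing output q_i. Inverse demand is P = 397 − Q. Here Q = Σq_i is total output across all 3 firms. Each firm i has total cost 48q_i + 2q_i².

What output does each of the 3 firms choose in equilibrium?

A representative firm's profit is π_i = q_i(397 − Q) − 48q_i − 2q_i², with Q = q_i + Σ_{j≠i} q_j.
First-order condition: 349 − 6q_i − Σ_{j≠i} q_j = 0.
In a symmetric equilibrium every firm chooses the same q, so Σ_{j≠i} q_j = 2q. The condition becomes 349 − 8q = 0, giving q = 349/8 = 43.625.

43.625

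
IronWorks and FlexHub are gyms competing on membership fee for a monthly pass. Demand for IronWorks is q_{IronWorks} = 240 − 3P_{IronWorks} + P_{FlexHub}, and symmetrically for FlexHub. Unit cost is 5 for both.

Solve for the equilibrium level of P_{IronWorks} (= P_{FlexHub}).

51

IronWorks's profit: π = (P_{IronWorks} − 5)(240 − 3P_{IronWorks} + P_{FlexHub}).
∂π/∂P_{IronWorks} = 255 − 6P_{IronWorks} + P_{FlexHub} = 0 ⇒ P_{IronWorks} = 42.5 + (1/6)P_{FlexHub}.
By symmetry P_{FlexHub} = P_{IronWorks}; substituting into the reaction function, (5/6)P_{IronWorks} = 42.5 and P_{IronWorks} = 51.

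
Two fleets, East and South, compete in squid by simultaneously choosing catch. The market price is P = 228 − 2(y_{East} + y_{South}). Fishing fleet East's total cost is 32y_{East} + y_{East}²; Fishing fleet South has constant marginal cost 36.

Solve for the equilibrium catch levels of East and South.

20, 38

Fishing fleet East's profit: π = y_{East}(228 − 2(y_{East} + y_{South})) − 32y_{East} − y_{East}².
∂π/∂y_{East} = 196 − 6y_{East} − 2y_{South} = 0, so y_{East} = 98/3 − (1/3)y_{South}.
For South: ∂π/∂y_{South} = 192 − 4y_{South} − 2y_{East} = 0 ⇒ y_{South} = 48 − 0.5y_{East}.
Plugging y_{South} into East's best response: y_{East} = 98/3 − (1/3)(48 − 0.5y_{East}) ⇒ (5/6)y_{East} = 50/3, so y_{East} = 20.
Then y_{South} = 48 − 0.5·20 = 38.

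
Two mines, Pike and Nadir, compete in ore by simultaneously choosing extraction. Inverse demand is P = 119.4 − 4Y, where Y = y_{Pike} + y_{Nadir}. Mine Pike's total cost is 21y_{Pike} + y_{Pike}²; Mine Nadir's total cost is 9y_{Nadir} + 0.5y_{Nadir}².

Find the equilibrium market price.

57

Mine Pike's profit: π = y_{Pike}(119.4 − 4(y_{Pike} + y_{Nadir})) − 21y_{Pike} − y_{Pike}².
∂π/∂y_{Pike} = 98.4 − 10y_{Pike} − 4y_{Nadir} = 0, so y_{Pike} = 9.84 − 0.4y_{Nadir}.
For Nadir: ∂π/∂y_{Nadir} = 110.4 − 9y_{Nadir} − 4y_{Pike} = 0 ⇒ y_{Nadir} = 184/15 − (4/9)y_{Pike}.
Plugging y_{Nadir} into Pike's best response: y_{Pike} = 9.84 − 0.4(184/15 − (4/9)y_{Pike}) ⇒ (37/45)y_{Pike} = 74/15, so y_{Pike} = 6.
Then y_{Nadir} = 184/15 − (4/9)·6 = 9.6.
Equilibrium price: P = 119.4 − 4·15.6 = 57.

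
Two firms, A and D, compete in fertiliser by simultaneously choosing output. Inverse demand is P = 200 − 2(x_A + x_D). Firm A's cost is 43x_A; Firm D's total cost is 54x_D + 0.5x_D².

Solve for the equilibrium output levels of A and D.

Firm A's profit: π = x_A(200 − 2(x_A + x_D)) − 43x_A.
∂π/∂x_A = 157 − 4x_A − 2x_D = 0, so x_A = 39.25 − 0.5x_D.
For D: ∂π/∂x_D = 146 − 5x_D − 2x_A = 0 ⇒ x_D = 29.2 − 0.4x_A.
Solving the two reaction functions simultaneously: (1 − (−0.5)(−0.4))x_A = 39.25 − 0.5·29.2, so 0.8x_A = 24.65 and x_A = 30.8125.
Then x_D = 29.2 − 0.4·30.8125 = 16.875.

30.8125, 16.875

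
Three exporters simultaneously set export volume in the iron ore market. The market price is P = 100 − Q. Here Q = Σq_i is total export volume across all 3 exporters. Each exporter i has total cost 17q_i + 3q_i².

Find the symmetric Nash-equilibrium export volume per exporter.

A representative exporter's profit is π_i = q_i(100 − Q) − 17q_i − 3q_i², with Q = q_i + Σ_{j≠i} q_j.
First-order condition: 83 − 8q_i − Σ_{j≠i} q_j = 0.
With identical exporters, set every q_j = q: then 83 − 8q − 2q = 0, i.e. q = 83/10 = 8.3.

8.3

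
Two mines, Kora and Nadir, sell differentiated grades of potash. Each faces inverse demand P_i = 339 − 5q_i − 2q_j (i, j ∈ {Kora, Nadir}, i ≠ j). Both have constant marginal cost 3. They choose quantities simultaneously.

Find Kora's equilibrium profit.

Mine Kora's profit: π = q_{Kora}(339 − 5q_{Kora} − 2q_{Nadir}) − 3q_{Kora}.
∂π/∂q_{Kora} = 336 − 10q_{Kora} − 2q_{Nadir} = 0 ⇒ q_{Kora} = 33.6 − 0.2q_{Nadir}.
The game is symmetric, so in equilibrium q_{Nadir} = q_{Kora}: the reaction function gives 1.2q_{Kora} = 33.6, hence q_{Kora} = 28.
P_{Kora} = 339 − 5·28 − 2·28 = 143.
Profit = (143 − 3)·28 = 3920.

3920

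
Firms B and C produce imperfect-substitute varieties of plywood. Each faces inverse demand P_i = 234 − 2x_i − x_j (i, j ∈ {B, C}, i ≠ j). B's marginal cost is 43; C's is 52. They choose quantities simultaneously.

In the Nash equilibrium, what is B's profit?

3010.88

Firm B's profit: π = x_B(234 − 2x_B − x_C) − 43x_B.
∂π/∂x_B = 191 − 4x_B − x_C = 0 ⇒ x_B = 47.75 − 0.25x_C.
Similarly x_C = 45.5 − 0.25x_B.
Plugging x_C into B's best response: x_B = 47.75 − 0.25(45.5 − 0.25x_B) ⇒ 0.9375x_B = 36.375, so x_B = 38.8.
Then x_C = 45.5 − 0.25·38.8 = 35.8.
P_B = 234 − 2·38.8 − 35.8 = 120.6.
Profit = (120.6 − 43)·38.8 = 3010.88.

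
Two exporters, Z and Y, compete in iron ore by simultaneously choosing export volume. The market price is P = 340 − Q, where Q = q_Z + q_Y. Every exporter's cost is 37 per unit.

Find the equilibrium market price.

Exporter Z's profit: π = q_Z(340 − (q_Z + q_Y)) − 37q_Z.
∂π/∂q_Z = 303 − 2q_Z − q_Y = 0, so q_Z = 151.5 − 0.5q_Y.
The game is symmetric, so in equilibrium q_Y = q_Z: the reaction function gives 1.5q_Z = 151.5, hence q_Z = 101.
Equilibrium price: P = 340 − 202 = 138.

138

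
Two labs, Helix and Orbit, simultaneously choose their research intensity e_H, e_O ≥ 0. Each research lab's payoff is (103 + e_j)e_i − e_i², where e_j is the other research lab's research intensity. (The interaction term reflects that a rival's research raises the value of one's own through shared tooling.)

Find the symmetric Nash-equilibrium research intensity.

Helix's payoff is (103 + e_O)e_H − e_H².
∂π/∂e_H = 103 + e_O − 2e_H = 0, so e_H = 51.5 + 0.5e_O.
Setting e_H = e_O in the reaction function: e_H = 51.5 + 0.5e_H, so e_H = 51.5 / 0.5 = 103.

103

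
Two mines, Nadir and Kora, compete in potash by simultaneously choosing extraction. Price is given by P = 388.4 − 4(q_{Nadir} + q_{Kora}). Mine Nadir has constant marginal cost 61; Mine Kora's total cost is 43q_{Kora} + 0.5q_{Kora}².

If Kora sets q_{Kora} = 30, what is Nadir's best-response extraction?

Mine Nadir's profit: π = q_{Nadir}(388.4 − 4(q_{Nadir} + q_{Kora})) − 61q_{Nadir}.
∂π/∂q_{Nadir} = 327.4 − 8q_{Nadir} − 4q_{Kora} = 0, so q_{Nadir} = 40.925 − 0.5q_{Kora}.
At q_{Kora} = 30: q_{Nadir} = 40.925 − 0.5·30 = 25.925.

25.925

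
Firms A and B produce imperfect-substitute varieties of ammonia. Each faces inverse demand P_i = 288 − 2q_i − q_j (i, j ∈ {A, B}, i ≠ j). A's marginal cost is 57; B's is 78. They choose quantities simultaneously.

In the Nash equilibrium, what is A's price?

152.2

Firm A's profit: π = q_A(288 − 2q_A − q_B) − 57q_A.
∂π/∂q_A = 231 − 4q_A − q_B = 0 ⇒ q_A = 57.75 − 0.25q_B.
Similarly q_B = 52.5 − 0.25q_A.
Solving the two reaction functions simultaneously: (1 − (−0.25)(−0.25))q_A = 57.75 − 0.25·52.5, so 0.9375q_A = 44.625 and q_A = 47.6.
Then q_B = 52.5 − 0.25·47.6 = 40.6.
P_A = 288 − 2·47.6 − 40.6 = 152.2.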